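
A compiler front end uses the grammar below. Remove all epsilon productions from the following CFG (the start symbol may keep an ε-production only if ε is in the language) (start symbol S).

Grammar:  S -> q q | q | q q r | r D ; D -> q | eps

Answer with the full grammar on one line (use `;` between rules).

S -> q q | q | q q r | r D | r; D -> q

The nullable symbols are {D}.
ε ∉ L(G), so no ε-production is kept.
Add the nullable-subset variants: S → r D gives r D | r.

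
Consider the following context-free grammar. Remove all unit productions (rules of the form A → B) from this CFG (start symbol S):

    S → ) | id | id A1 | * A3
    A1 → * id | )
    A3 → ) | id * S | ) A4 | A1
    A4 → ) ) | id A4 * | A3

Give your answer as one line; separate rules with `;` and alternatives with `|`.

Unit pairs: A3 ⇒* {A1}; A4 ⇒* {A1, A3}.
Replace each nonterminal's rules with the union of the non-unit rules of every nonterminal it unit-derives.

S → ) | id | id A1 | * A3; A1 → * id | ); A3 → * id | ) | id * S | ) A4; A4 → ) ) | id A4 * | * id | ) | id * S | ) A4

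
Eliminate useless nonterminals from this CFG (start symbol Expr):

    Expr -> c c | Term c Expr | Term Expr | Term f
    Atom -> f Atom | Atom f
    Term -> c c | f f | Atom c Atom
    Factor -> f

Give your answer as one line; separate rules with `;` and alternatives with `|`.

Expr -> c c | Term c Expr | Term Expr | Term f; Term -> c c | f f

Generating nonterminals: {Expr, Factor, Term}.
Reachable from Expr after that: {Expr, Term}.
Removed useless symbols: {Atom, Factor} and every production mentioning them.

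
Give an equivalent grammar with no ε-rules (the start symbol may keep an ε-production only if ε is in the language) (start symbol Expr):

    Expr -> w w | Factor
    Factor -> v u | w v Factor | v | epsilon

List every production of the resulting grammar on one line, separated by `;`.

Nullable set = {Expr, Factor}.
ε ∈ L(G) since Expr is nullable, so keep Expr → ε.
Add the nullable-subset variants: Factor → w v Factor gives w v Factor | w v.

Expr -> w w | Factor | ε; Factor -> v u | w v Factor | w v | v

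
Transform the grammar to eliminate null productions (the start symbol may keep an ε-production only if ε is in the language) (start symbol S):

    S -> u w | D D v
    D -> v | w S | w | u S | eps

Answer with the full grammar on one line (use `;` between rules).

Nullable nonterminals: {D}.
ε ∉ L(G), so no ε-production is kept.
Expand every rule over subsets of its nullable positions: S → D D v gives D D v | D v | v.

S -> u w | D D v | D v | v; D -> v | w S | w | u S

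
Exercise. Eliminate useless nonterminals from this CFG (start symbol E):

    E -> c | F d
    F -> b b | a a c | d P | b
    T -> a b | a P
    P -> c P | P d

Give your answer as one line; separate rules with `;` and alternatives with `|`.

Generating nonterminals: {E, F, T}.
Reachable from E after that: {E, F}.
Removed useless symbols: {P, T} and every production mentioning them.

E -> c | F d; F -> b b | a a c | b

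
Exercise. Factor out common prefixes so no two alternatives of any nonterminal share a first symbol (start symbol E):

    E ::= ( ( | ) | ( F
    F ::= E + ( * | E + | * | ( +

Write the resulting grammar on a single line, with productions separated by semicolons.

E ::= ) | ( E'; F ::= * | ( + | E + F'; E' ::= ( | F; F' ::= ( * | ε

E has alternatives sharing prefix '(': factor to E → ( E' with E' → ( | F.
F has alternatives sharing prefix 'E +': factor to F → E + F' with F' → ( * | ε.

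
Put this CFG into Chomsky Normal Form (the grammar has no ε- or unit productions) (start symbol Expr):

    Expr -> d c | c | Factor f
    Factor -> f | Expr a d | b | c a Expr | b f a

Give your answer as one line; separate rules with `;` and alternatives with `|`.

Introduce a nonterminal for each terminal appearing in a rule of length ≥ 2: X1 → d, X2 → c, X3 → f, X4 → a, X5 → b.
Binarize each right-hand side of length ≥ 3 by chaining fresh nonterminals (Y1, Y2, …): affected rules were Factor → Expr X4 X1; Factor → X2 X4 Expr; Factor → X5 X3 X4.

Expr -> X1 X2 | c | Factor X3; Factor -> f | Expr Y1 | b | X2 Y2 | X5 Y3; X1 -> d; X2 -> c; X3 -> f; X4 -> a; X5 -> b; Y1 -> X4 X1; Y2 -> X4 Expr; Y3 -> X3 X4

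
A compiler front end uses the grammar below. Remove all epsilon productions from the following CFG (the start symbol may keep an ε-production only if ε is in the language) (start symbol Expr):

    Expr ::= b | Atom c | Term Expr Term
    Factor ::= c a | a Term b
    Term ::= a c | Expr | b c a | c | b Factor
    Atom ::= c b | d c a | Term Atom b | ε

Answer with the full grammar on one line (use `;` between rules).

Nullable nonterminals: {Atom}.
ε ∉ L(G), so no ε-production is kept.
Add the nullable-subset variants: Expr → Atom c gives Atom c | c. Atom → Term Atom b gives Term Atom b | Term b.

Expr ::= b | Atom c | c | Term Expr Term; Factor ::= c a | a Term b; Term ::= a c | Expr | b c a | c | b Factor; Atom ::= c b | d c a | Term Atom b | Term b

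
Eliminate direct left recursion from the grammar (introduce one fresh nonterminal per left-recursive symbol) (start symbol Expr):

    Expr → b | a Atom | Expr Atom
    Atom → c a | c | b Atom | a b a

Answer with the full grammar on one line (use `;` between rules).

Expr → b Expr1 | a Atom Expr1; Atom → c a | c | b Atom | a b a; Expr1 → Atom Expr1 | eps

Left recursion appears on Expr.
For Expr: α = {Atom}, β = {b, a Atom}. Rewrite as Expr → β Expr1 and Expr1 → α Expr1 | ε.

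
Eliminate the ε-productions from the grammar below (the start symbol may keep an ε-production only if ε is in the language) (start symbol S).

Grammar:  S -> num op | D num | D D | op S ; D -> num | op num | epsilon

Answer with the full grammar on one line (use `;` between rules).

The nullable symbols are {D, S}.
ε ∈ L(G) since S is nullable, so keep S → ε.
For each production, add variants omitting each subset of nullable occurrences: S → D num gives D num | num. S → D D gives D D | D. S → op S gives op S | op.

S -> num op | D num | num | D D | D | op S | op | epsilon; D -> num | op num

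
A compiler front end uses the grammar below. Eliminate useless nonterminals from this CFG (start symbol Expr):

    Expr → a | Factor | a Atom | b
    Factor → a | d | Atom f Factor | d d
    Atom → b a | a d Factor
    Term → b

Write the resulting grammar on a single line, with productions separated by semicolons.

Expr → a | Factor | a Atom | b; Factor → a | d | Atom f Factor | d d; Atom → b a | a d Factor

Generating nonterminals: {Atom, Expr, Factor, Term}.
Reachable from Expr after that: {Atom, Expr, Factor}.
Removed useless symbols: {Term} and every production mentioning them.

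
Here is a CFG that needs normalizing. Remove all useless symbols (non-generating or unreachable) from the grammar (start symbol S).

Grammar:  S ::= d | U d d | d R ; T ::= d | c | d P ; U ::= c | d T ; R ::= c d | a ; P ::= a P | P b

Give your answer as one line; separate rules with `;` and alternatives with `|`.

S ::= d | U d d | d R; T ::= d | c; U ::= c | d T; R ::= c d | a

Generating nonterminals: {R, S, T, U}.
Reachable from S after that: {R, S, T, U}.
Removed useless symbols: {P} and every production mentioning them.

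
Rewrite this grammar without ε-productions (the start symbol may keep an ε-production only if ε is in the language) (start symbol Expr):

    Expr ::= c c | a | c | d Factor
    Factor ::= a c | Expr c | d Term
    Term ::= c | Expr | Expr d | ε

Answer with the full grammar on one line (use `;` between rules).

Nullable nonterminals: {Term}.
ε ∉ L(G), so no ε-production is kept.
For each production, add variants omitting each subset of nullable occurrences: Factor → d Term gives d Term | d.

Expr ::= c c | a | c | d Factor; Factor ::= a c | Expr c | d Term | d; Term ::= c | Expr | Expr d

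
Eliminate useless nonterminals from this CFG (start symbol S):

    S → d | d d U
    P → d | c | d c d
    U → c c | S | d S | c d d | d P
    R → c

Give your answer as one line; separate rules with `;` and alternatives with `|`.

Generating nonterminals: {P, R, S, U}.
Reachable from S after that: {P, S, U}.
Removed useless symbols: {R} and every production mentioning them.

S → d | d d U; P → d | c | d c d; U → c c | S | d S | c d d | d P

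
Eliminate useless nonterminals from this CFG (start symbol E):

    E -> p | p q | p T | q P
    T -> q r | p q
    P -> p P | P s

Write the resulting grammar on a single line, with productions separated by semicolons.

E -> p | p q | p T; T -> q r | p q

Generating nonterminals: {E, T}.
Reachable from E after that: {E, T}.
Removed useless symbols: {P} and every production mentioning them.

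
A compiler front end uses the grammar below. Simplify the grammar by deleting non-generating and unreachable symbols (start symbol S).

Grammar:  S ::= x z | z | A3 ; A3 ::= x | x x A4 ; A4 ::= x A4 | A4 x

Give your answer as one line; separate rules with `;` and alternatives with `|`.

S ::= x z | z | A3; A3 ::= x

Generating nonterminals: {A3, S}.
Reachable from S after that: {A3, S}.
Removed useless symbols: {A4} and every production mentioning them.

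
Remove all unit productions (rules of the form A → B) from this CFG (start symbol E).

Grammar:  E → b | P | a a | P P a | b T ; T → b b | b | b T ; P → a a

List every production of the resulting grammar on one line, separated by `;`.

E → b | a a | P P a | b T; T → b b | b | b T; P → a a

Unit pairs: E ⇒* {P}.
Replace each nonterminal's rules with the union of the non-unit rules of every nonterminal it unit-derives.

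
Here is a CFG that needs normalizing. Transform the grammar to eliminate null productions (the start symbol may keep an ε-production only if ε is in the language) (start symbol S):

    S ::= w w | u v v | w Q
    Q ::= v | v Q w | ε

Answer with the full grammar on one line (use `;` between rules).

Nullable nonterminals: {Q}.
ε ∉ L(G), so no ε-production is kept.
Expand every rule over subsets of its nullable positions: S → w Q gives w Q | w. Q → v Q w gives v Q w | v w.

S ::= w w | u v v | w Q | w; Q ::= v | v Q w | v w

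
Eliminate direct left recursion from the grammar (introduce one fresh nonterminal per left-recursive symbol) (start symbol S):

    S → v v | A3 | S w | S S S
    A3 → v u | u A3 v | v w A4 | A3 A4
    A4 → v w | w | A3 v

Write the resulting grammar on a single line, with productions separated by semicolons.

S → v v S' | A3 S'; A3 → v u A3' | u A3 v A3' | v w A4 A3'; A4 → v w | w | A3 v; S' → w S' | S S S' | ε; A3' → A4 A3' | ε

S, A3 are directly left-recursive.
For S: α = {w, S S}, β = {v v, A3}. Rewrite as S → β S' and S' → α S' | ε.
For A3: α = {A4}, β = {v u, u A3 v, v w A4}. Rewrite as A3 → β A3' and A3' → α A3' | ε.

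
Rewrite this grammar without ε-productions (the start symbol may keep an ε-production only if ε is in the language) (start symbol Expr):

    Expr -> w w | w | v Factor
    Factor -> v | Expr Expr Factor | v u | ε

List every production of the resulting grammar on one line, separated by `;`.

Expr -> w w | w | v Factor | v; Factor -> v | Expr Expr Factor | Expr Expr | v u

Nullable set = {Factor}.
ε ∉ L(G), so no ε-production is kept.
Expand every rule over subsets of its nullable positions: Expr → v Factor gives v Factor | v. Factor → Expr Expr Factor gives Expr Expr Factor | Expr Expr.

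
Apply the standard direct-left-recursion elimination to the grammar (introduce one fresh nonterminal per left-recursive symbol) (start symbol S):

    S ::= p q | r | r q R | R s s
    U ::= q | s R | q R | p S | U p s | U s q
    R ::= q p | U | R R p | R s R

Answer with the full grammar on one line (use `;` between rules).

U, R are directly left-recursive.
For U: α = {p s, s q}, β = {q, s R, q R, p S}. Rewrite as U → β U' and U' → α U' | ε.
For R: α = {R p, s R}, β = {q p, U}. Rewrite as R → β R' and R' → α R' | ε.

S ::= p q | r | r q R | R s s; U ::= q U' | s R U' | q R U' | p S U'; R ::= q p R' | U R'; U' ::= p s U' | s q U' | epsilon; R' ::= R p R' | s R R' | epsilon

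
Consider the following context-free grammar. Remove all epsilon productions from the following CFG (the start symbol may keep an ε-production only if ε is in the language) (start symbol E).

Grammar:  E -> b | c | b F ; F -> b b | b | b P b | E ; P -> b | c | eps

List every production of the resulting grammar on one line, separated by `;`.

E -> b | c | b F; F -> b b | b | b P b | E; P -> b | c

Nullable nonterminals: {P}.
ε ∉ L(G), so no ε-production is kept.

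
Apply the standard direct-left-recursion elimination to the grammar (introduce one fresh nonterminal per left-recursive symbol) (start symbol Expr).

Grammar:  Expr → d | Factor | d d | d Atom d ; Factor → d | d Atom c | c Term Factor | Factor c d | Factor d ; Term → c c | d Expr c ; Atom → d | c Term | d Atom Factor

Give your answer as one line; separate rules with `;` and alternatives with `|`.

Expr → d | Factor | d d | d Atom d; Factor → d Factor1 | d Atom c Factor1 | c Term Factor Factor1; Term → c c | d Expr c; Atom → d | c Term | d Atom Factor; Factor1 → c d Factor1 | d Factor1 | ε

Directly left-recursive nonterminal: Factor.
For Factor: α = {c d, d}, β = {d, d Atom c, c Term Factor}. Rewrite as Factor → β Factor1 and Factor1 → α Factor1 | ε.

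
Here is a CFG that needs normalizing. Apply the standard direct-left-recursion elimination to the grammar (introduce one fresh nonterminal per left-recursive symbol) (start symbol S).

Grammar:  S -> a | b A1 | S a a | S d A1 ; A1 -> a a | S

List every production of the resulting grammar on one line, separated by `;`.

S -> a S' | b A1 S'; A1 -> a a | S; S' -> a a S' | d A1 S' | ε

S is directly left-recursive.
For S: α = {a a, d A1}, β = {a, b A1}. Rewrite as S → β S' and S' → α S' | ε.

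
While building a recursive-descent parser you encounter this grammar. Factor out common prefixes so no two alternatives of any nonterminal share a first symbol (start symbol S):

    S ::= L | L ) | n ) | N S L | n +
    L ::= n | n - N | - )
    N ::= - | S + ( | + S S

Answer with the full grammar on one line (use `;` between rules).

S ::= N S L | L S' | n S''; L ::= - ) | n L'; N ::= - | S + ( | + S S; S' ::= ε | ); S'' ::= ) | +; L' ::= ε | - N

S has alternatives sharing prefix 'L': factor to S → L S' with S' → ε | ).
S has alternatives sharing prefix 'n': factor to S → n S'' with S'' → ) | +.
L has alternatives sharing prefix 'n': factor to L → n L' with L' → ε | - N.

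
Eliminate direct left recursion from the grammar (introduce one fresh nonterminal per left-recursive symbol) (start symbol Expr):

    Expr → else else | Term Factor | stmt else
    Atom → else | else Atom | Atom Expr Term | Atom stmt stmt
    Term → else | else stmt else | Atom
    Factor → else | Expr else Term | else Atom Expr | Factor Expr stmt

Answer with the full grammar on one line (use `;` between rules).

Atom, Factor are directly left-recursive.
For Atom: α = {Expr Term, stmt stmt}, β = {else, else Atom}. Rewrite as Atom → β Atom1 and Atom1 → α Atom1 | ε.
For Factor: α = {Expr stmt}, β = {else, Expr else Term, else Atom Expr}. Rewrite as Factor → β Factor1 and Factor1 → α Factor1 | ε.

Expr → else else | Term Factor | stmt else; Atom → else Atom1 | else Atom Atom1; Term → else | else stmt else | Atom; Factor → else Factor1 | Expr else Term Factor1 | else Atom Expr Factor1; Atom1 → Expr Term Atom1 | stmt stmt Atom1 | ε; Factor1 → Expr stmt Factor1 | ε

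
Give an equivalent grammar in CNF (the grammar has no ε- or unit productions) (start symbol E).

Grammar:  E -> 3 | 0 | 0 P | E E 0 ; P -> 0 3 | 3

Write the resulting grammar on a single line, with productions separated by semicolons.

E -> 3 | 0 | X1 P | E Y1; P -> X1 X2 | 3; X1 -> 0; X2 -> 3; Y1 -> E X1

Introduce a nonterminal for each terminal appearing in a rule of length ≥ 2: X1 → 0, X2 → 3.
Binarize each right-hand side of length ≥ 3 by chaining fresh nonterminals (Y1, Y2, …): affected rules were E → E E X1.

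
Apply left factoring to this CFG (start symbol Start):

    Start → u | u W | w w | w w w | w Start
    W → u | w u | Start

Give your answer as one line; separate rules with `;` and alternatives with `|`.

Start → w Start1 | u Start2; W → u | w u | Start; Start1 → Start | w Start11; Start2 → ε | W; Start11 → ε | w

Start has alternatives sharing prefix 'w': factor to Start → w Start1 with Start1 → w | w w | Start.
Start has alternatives sharing prefix 'u': factor to Start → u Start2 with Start2 → ε | W.
Start1 has alternatives sharing prefix 'w': factor to Start1 → w Start11 with Start11 → ε | w.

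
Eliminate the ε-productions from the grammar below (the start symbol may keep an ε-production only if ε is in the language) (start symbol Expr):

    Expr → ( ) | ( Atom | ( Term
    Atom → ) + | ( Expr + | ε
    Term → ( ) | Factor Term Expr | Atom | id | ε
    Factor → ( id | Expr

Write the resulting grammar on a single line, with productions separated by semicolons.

Nullable set = {Atom, Term}.
ε ∉ L(G), so no ε-production is kept.
For each production, add variants omitting each subset of nullable occurrences: Expr → ( Atom gives ( Atom | (. Term → Factor Term Expr gives Factor Term Expr | Factor Expr.

Expr → ( ) | ( Atom | ( | ( Term; Atom → ) + | ( Expr +; Term → ( ) | Factor Term Expr | Factor Expr | Atom | id; Factor → ( id | Expr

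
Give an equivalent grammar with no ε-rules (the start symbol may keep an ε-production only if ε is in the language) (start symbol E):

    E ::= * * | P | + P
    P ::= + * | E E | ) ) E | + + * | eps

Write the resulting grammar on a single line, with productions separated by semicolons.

The nullable symbols are {E, P}.
ε ∈ L(G) since E is nullable, so keep E → ε.
Expand every rule over subsets of its nullable positions: E → + P gives + P | +. P → E E gives E E | E. P → ) ) E gives ) ) E | ) ).

E ::= * * | P | + P | + | ε; P ::= + * | E E | E | ) ) E | ) ) | + + *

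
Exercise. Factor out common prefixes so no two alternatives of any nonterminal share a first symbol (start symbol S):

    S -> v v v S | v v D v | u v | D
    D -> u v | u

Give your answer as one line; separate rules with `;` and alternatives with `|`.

S has alternatives sharing prefix 'v v': factor to S → v v S' with S' → v S | D v.
D has alternatives sharing prefix 'u': factor to D → u D' with D' → v | ε.

S -> u v | D | v v S'; D -> u D'; S' -> v S | D v; D' -> v | ε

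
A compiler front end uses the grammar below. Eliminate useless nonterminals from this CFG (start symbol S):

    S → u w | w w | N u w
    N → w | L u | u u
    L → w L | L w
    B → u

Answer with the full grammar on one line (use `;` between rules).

S → u w | w w | N u w; N → w | u u

Generating nonterminals: {B, N, S}.
Reachable from S after that: {N, S}.
Removed useless symbols: {B, L} and every production mentioning them.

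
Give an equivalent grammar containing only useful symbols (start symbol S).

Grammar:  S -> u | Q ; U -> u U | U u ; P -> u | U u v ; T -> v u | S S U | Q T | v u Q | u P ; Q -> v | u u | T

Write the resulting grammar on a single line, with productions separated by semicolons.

Generating nonterminals: {P, Q, S, T}.
Reachable from S after that: {P, Q, S, T}.
Removed useless symbols: {U} and every production mentioning them.

S -> u | Q; P -> u; T -> v u | Q T | v u Q | u P; Q -> v | u u | T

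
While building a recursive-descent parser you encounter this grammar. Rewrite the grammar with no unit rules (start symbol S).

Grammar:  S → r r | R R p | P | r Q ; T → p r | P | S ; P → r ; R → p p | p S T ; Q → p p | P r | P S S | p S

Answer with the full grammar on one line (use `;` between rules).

S → r r | R R p | r Q | r; T → r r | R R p | r Q | r | p r; P → r; R → p p | p S T; Q → p p | P r | P S S | p S

Unit pairs: S ⇒* {P}; T ⇒* {P, S}.
Replace each nonterminal's rules with the union of the non-unit rules of every nonterminal it unit-derives.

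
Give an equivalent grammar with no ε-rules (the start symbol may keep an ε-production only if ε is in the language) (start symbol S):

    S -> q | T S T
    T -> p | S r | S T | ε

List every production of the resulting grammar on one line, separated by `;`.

S -> q | T S T | T S | S T; T -> p | S r | S T | S

Nullable nonterminals: {T}.
ε ∉ L(G), so no ε-production is kept.
For each production, add variants omitting each subset of nullable occurrences: S → T S T gives T S T | T S | S T. T → S T gives S T | S.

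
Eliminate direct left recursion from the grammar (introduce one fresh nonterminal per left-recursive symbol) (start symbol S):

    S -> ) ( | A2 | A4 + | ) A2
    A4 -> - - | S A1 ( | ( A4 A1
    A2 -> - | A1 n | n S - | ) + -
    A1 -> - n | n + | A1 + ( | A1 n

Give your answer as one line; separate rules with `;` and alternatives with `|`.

Left recursion appears on A1.
For A1: α = {+ (, n}, β = {- n, n +}. Rewrite as A1 → β A1' and A1' → α A1' | ε.

S -> ) ( | A2 | A4 + | ) A2; A4 -> - - | S A1 ( | ( A4 A1; A2 -> - | A1 n | n S - | ) + -; A1 -> - n A1' | n + A1'; A1' -> + ( A1' | n A1' | ε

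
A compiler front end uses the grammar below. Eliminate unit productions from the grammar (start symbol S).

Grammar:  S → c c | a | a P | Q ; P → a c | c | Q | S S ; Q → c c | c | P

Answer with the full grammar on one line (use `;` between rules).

Unit pairs: P ⇒* {Q}; Q ⇒* {P}; S ⇒* {P, Q}.
For each unit pair (A, B), copy every non-unit production of B to A, then drop all unit productions.

S → c c | a | a P | a c | c | S S; P → a c | c | S S | c c; Q → a c | c | S S | c c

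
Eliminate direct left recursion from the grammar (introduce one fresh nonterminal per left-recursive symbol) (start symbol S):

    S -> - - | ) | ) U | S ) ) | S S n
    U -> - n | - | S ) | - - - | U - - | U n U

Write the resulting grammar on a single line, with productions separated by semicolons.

S -> - - S' | ) S' | ) U S'; U -> - n U' | - U' | S ) U' | - - - U'; S' -> ) ) S' | S n S' | ε; U' -> - - U' | n U U' | ε

S, U are directly left-recursive.
For S: α = {) ), S n}, β = {- -, ), ) U}. Rewrite as S → β S' and S' → α S' | ε.
For U: α = {- -, n U}, β = {- n, -, S ), - - -}. Rewrite as U → β U' and U' → α U' | ε.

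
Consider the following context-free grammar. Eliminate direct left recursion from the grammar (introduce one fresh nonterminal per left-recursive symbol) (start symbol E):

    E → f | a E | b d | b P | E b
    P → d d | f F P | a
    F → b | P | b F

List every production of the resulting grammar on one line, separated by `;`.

Directly left-recursive nonterminal: E.
For E: α = {b}, β = {f, a E, b d, b P}. Rewrite as E → β E' and E' → α E' | ε.

E → f E' | a E E' | b d E' | b P E'; P → d d | f F P | a; F → b | P | b F; E' → b E' | ε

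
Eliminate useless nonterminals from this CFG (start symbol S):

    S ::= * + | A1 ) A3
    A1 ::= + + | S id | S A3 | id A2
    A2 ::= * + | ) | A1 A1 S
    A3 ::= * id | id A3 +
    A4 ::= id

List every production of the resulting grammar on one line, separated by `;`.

S ::= * + | A1 ) A3; A1 ::= + + | S id | S A3 | id A2; A2 ::= * + | ) | A1 A1 S; A3 ::= * id | id A3 +

Generating nonterminals: {A1, A2, A3, A4, S}.
Reachable from S after that: {A1, A2, A3, S}.
Removed useless symbols: {A4} and every production mentioning them.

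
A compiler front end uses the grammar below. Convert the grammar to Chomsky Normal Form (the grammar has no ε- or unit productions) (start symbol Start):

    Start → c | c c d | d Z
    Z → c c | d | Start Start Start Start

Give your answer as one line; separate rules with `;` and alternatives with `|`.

Start → c | X1 Y1 | X2 Z; Z → X1 X1 | d | Start Y2; X1 → c; X2 → d; Y1 → X1 X2; Y2 → Start Y3; Y3 → Start Start

Introduce a nonterminal for each terminal appearing in a rule of length ≥ 2: X1 → c, X2 → d.
Binarize each right-hand side of length ≥ 3 by chaining fresh nonterminals (Y1, Y2, …): affected rules were Start → X1 X1 X2; Z → Start Start Start Start.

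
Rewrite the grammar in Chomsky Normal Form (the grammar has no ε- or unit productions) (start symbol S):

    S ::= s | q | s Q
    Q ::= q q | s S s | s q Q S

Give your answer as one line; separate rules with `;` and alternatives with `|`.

S ::= s | q | X1 Q; Q ::= X2 X2 | X1 Y1 | X1 Y2; X1 ::= s; X2 ::= q; Y1 ::= S X1; Y2 ::= X2 Y3; Y3 ::= Q S

Introduce a nonterminal for each terminal appearing in a rule of length ≥ 2: X1 → s, X2 → q.
Binarize each right-hand side of length ≥ 3 by chaining fresh nonterminals (Y1, Y2, …): affected rules were Q → X1 S X1; Q → X1 X2 Q S.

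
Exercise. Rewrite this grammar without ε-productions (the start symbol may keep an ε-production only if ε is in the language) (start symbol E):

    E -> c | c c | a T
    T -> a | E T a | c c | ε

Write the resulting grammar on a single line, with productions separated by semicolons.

E -> c | c c | a T | a; T -> a | E T a | E a | c c

Nullable nonterminals: {T}.
ε ∉ L(G), so no ε-production is kept.
Expand every rule over subsets of its nullable positions: E → a T gives a T | a. T → E T a gives E T a | E a.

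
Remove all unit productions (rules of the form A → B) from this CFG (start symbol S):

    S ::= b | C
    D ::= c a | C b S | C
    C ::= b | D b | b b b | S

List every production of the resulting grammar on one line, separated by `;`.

S ::= b | D b | b b b; D ::= b | D b | b b b | c a | C b S; C ::= b | D b | b b b

Unit pairs: C ⇒* {S}; D ⇒* {C, S}; S ⇒* {C}.
Replace each nonterminal's rules with the union of the non-unit rules of every nonterminal it unit-derives.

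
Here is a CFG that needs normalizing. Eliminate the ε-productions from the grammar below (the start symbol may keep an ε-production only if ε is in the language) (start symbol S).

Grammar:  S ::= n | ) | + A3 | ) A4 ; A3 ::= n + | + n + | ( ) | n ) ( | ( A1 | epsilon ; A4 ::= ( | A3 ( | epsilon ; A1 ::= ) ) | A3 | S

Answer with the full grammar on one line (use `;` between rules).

The nullable symbols are {A1, A3, A4}.
ε ∉ L(G), so no ε-production is kept.
For each production, add variants omitting each subset of nullable occurrences: S → + A3 gives + A3 | +. A3 → ( A1 gives ( A1 | (.

S ::= n | ) | + A3 | + | ) A4; A3 ::= n + | + n + | ( ) | n ) ( | ( A1 | (; A4 ::= ( | A3 (; A1 ::= ) ) | A3 | S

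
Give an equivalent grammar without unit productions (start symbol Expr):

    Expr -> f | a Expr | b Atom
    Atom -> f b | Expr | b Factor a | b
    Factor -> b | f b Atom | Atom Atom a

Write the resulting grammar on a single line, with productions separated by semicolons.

Expr -> f | a Expr | b Atom; Atom -> f b | b Factor a | b | f | a Expr | b Atom; Factor -> b | f b Atom | Atom Atom a

Unit pairs: Atom ⇒* {Expr}.
For every A with A ⇒* B via unit rules, add B's non-unit alternatives to A; then delete every rule of the form X → Y.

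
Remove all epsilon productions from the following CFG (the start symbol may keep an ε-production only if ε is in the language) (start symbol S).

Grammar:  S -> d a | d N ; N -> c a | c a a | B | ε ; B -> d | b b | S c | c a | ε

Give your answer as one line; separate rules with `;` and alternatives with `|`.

S -> d a | d N | d; N -> c a | c a a | B; B -> d | b b | S c | c a

The nullable symbols are {B, N}.
ε ∉ L(G), so no ε-production is kept.
For each production, add variants omitting each subset of nullable occurrences: S → d N gives d N | d.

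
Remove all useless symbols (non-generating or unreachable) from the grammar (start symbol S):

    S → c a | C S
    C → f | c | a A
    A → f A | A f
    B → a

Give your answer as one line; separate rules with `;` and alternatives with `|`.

Generating nonterminals: {B, C, S}.
Reachable from S after that: {C, S}.
Removed useless symbols: {A, B} and every production mentioning them.

S → c a | C S; C → f | c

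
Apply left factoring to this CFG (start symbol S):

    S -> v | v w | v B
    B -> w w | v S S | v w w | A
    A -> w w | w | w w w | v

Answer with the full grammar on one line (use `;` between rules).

S -> v S'; B -> w w | A | v B'; A -> v | w A'; S' -> ε | w | B; B' -> S S | w w; A' -> ε | w A''; A'' -> ε | w

S has alternatives sharing prefix 'v': factor to S → v S' with S' → ε | w | B.
B has alternatives sharing prefix 'v': factor to B → v B' with B' → S S | w w.
A has alternatives sharing prefix 'w': factor to A → w A' with A' → w | ε | w w.
A' has alternatives sharing prefix 'w': factor to A' → w A'' with A'' → ε | w.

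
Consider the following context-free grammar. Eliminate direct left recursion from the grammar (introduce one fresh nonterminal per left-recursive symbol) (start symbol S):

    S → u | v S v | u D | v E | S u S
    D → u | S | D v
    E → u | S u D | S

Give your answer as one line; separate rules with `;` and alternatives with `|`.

Directly left-recursive nonterminals: S, D.
For S: α = {u S}, β = {u, v S v, u D, v E}. Rewrite as S → β S' and S' → α S' | ε.
For D: α = {v}, β = {u, S}. Rewrite as D → β D' and D' → α D' | ε.

S → u S' | v S v S' | u D S' | v E S'; D → u D' | S D'; E → u | S u D | S; S' → u S S' | ε; D' → v D' | ε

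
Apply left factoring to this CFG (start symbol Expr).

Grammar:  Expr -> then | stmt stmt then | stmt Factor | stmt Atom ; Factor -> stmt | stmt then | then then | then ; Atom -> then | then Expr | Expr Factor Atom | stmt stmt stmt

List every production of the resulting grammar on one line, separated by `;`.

Expr -> then | stmt Expr1; Factor -> stmt Factor1 | then Factor2; Atom -> Expr Factor Atom | stmt stmt stmt | then Atom1; Expr1 -> stmt then | Factor | Atom; Factor1 -> ε | then; Factor2 -> then | ε; Atom1 -> ε | Expr

Expr has alternatives sharing prefix 'stmt': factor to Expr → stmt Expr1 with Expr1 → stmt then | Factor | Atom.
Factor has alternatives sharing prefix 'stmt': factor to Factor → stmt Factor1 with Factor1 → ε | then.
Factor has alternatives sharing prefix 'then': factor to Factor → then Factor2 with Factor2 → then | ε.
Atom has alternatives sharing prefix 'then': factor to Atom → then Atom1 with Atom1 → ε | Expr.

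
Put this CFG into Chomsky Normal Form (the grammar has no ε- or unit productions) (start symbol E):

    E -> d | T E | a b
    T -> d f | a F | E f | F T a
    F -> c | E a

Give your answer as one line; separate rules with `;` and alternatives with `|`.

Introduce a nonterminal for each terminal appearing in a rule of length ≥ 2: X1 → a, X2 → b, X3 → d, X4 → f.
Binarize each right-hand side of length ≥ 3 by chaining fresh nonterminals (Y1, Y2, …): affected rules were T → F T X1.

E -> d | T E | X1 X2; T -> X3 X4 | X1 F | E X4 | F Y1; F -> c | E X1; X1 -> a; X2 -> b; X3 -> d; X4 -> f; Y1 -> T X1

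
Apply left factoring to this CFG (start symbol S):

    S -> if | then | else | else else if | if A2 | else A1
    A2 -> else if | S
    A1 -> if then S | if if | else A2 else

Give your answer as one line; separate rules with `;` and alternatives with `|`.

S has alternatives sharing prefix 'else': factor to S → else S' with S' → ε | else if | A1.
S has alternatives sharing prefix 'if': factor to S → if S'' with S'' → ε | A2.
A1 has alternatives sharing prefix 'if': factor to A1 → if A1' with A1' → then S | if.

S -> then | else S' | if S''; A2 -> else if | S; A1 -> else A2 else | if A1'; S' -> ε | else if | A1; S'' -> ε | A2; A1' -> then S | if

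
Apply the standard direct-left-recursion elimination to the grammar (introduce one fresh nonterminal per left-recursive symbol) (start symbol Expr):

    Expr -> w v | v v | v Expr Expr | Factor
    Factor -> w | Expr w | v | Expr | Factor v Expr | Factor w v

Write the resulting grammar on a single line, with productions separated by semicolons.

Factor is directly left-recursive.
For Factor: α = {v Expr, w v}, β = {w, Expr w, v, Expr}. Rewrite as Factor → β Factor1 and Factor1 → α Factor1 | ε.

Expr -> w v | v v | v Expr Expr | Factor; Factor -> w Factor1 | Expr w Factor1 | v Factor1 | Expr Factor1; Factor1 -> v Expr Factor1 | w v Factor1 | ε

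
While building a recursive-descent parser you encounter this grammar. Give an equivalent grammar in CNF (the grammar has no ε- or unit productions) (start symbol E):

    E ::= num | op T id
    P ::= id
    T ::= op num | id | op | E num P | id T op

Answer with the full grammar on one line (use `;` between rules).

Introduce a nonterminal for each terminal appearing in a rule of length ≥ 2: X1 → op, X2 → id, X3 → num.
Binarize each right-hand side of length ≥ 3 by chaining fresh nonterminals (Y1, Y2, …): affected rules were E → X1 T X2; T → E X3 P; T → X2 T X1.

E ::= num | X1 Y1; P ::= id; T ::= X1 X3 | id | op | E Y2 | X2 Y3; X1 ::= op; X2 ::= id; X3 ::= num; Y1 ::= T X2; Y2 ::= X3 P; Y3 ::= T X1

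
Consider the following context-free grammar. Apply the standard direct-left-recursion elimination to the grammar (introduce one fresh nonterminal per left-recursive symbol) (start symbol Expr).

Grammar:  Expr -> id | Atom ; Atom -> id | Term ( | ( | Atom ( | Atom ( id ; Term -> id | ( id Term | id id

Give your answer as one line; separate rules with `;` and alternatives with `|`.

Expr -> id | Atom; Atom -> id Atom1 | Term ( Atom1 | ( Atom1; Term -> id | ( id Term | id id; Atom1 -> ( Atom1 | ( id Atom1 | eps

Left recursion appears on Atom.
For Atom: α = {(, ( id}, β = {id, Term (, (}. Rewrite as Atom → β Atom1 and Atom1 → α Atom1 | ε.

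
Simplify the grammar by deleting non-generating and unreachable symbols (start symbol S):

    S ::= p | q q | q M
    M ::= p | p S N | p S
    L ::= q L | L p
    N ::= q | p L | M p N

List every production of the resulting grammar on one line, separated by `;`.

S ::= p | q q | q M; M ::= p | p S N | p S; N ::= q | M p N

Generating nonterminals: {M, N, S}.
Reachable from S after that: {M, N, S}.
Removed useless symbols: {L} and every production mentioning them.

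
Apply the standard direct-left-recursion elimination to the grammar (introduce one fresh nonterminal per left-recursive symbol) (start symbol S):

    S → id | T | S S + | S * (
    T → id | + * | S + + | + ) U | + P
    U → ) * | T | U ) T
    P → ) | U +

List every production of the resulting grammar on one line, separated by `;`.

Left recursion appears on S, U.
For S: α = {S +, * (}, β = {id, T}. Rewrite as S → β S' and S' → α S' | ε.
For U: α = {) T}, β = {) *, T}. Rewrite as U → β U' and U' → α U' | ε.

S → id S' | T S'; T → id | + * | S + + | + ) U | + P; U → ) * U' | T U'; P → ) | U +; S' → S + S' | * ( S' | ε; U' → ) T U' | ε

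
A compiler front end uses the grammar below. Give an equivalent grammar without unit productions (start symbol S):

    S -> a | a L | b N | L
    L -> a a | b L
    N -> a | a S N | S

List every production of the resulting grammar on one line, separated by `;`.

Unit pairs: N ⇒* {L, S}; S ⇒* {L}.
Replace each nonterminal's rules with the union of the non-unit rules of every nonterminal it unit-derives.

S -> a a | b L | a | a L | b N; L -> a a | b L; N -> a a | b L | a | a L | b N | a S N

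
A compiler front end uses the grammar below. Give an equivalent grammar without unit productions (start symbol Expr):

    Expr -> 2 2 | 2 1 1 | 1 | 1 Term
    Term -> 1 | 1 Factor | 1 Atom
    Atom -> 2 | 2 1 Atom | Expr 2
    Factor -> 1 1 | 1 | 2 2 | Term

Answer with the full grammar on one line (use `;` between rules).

Expr -> 2 2 | 2 1 1 | 1 | 1 Term; Term -> 1 | 1 Factor | 1 Atom; Atom -> 2 | 2 1 Atom | Expr 2; Factor -> 1 | 1 Factor | 1 Atom | 1 1 | 2 2

Unit pairs: Factor ⇒* {Term}.
Replace each nonterminal's rules with the union of the non-unit rules of every nonterminal it unit-derives.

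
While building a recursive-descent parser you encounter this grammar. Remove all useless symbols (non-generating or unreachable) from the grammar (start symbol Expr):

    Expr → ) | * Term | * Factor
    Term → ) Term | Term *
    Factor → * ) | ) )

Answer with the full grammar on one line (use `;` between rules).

Generating nonterminals: {Expr, Factor}.
Reachable from Expr after that: {Expr, Factor}.
Removed useless symbols: {Term} and every production mentioning them.

Expr → ) | * Factor; Factor → * ) | ) )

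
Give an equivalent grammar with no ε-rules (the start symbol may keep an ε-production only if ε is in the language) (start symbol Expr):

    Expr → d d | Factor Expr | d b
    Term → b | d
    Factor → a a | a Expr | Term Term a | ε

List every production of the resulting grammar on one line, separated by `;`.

The nullable symbols are {Factor}.
ε ∉ L(G), so no ε-production is kept.

Expr → d d | Factor Expr | d b; Term → b | d; Factor → a a | a Expr | Term Term a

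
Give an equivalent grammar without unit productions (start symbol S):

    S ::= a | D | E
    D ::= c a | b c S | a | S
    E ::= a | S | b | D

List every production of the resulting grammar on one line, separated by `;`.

Unit pairs: D ⇒* {E, S}; E ⇒* {D, S}; S ⇒* {D, E}.
For every A with A ⇒* B via unit rules, add B's non-unit alternatives to A; then delete every rule of the form X → Y.

S ::= a | b | c a | b c S; D ::= a | b | c a | b c S; E ::= a | b | c a | b c S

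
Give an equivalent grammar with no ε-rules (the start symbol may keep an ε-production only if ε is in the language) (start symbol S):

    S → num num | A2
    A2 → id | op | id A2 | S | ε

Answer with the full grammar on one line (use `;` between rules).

S → num num | A2 | ε; A2 → id | op | id A2 | S

Nullable nonterminals: {A2, S}.
ε ∈ L(G) since S is nullable, so keep S → ε.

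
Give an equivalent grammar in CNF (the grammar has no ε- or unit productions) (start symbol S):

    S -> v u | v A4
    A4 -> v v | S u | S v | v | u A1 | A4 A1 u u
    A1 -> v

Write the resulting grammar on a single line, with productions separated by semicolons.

S -> X1 X2 | X1 A4; A4 -> X1 X1 | S X2 | S X1 | v | X2 A1 | A4 Y1; A1 -> v; X1 -> v; X2 -> u; Y1 -> A1 Y2; Y2 -> X2 X2

Introduce a nonterminal for each terminal appearing in a rule of length ≥ 2: X1 → v, X2 → u.
Binarize each right-hand side of length ≥ 3 by chaining fresh nonterminals (Y1, Y2, …): affected rules were A4 → A4 A1 X2 X2.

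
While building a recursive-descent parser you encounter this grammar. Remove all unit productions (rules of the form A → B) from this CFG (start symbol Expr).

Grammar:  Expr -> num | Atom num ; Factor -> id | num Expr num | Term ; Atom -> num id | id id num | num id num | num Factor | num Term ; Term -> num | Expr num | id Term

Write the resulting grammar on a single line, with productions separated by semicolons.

Expr -> num | Atom num; Factor -> num | Expr num | id Term | id | num Expr num; Atom -> num id | id id num | num id num | num Factor | num Term; Term -> num | Expr num | id Term

Unit pairs: Factor ⇒* {Term}.
For every A with A ⇒* B via unit rules, add B's non-unit alternatives to A; then delete every rule of the form X → Y.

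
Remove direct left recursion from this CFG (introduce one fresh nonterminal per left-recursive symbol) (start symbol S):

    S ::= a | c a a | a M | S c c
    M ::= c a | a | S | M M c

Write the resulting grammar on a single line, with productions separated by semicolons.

Left recursion appears on S, M.
For S: α = {c c}, β = {a, c a a, a M}. Rewrite as S → β S' and S' → α S' | ε.
For M: α = {M c}, β = {c a, a, S}. Rewrite as M → β M' and M' → α M' | ε.

S ::= a S' | c a a S' | a M S'; M ::= c a M' | a M' | S M'; S' ::= c c S' | ε; M' ::= M c M' | ε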